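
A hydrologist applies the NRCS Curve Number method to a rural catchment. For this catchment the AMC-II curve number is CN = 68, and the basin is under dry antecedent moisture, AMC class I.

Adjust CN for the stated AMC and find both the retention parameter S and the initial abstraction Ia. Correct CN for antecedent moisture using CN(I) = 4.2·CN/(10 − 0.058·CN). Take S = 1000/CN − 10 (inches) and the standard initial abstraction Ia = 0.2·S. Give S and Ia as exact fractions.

Dry (AMC I): CN(I) = 4.2·68/(10 − 0.058·68) = (1428/5)/(757/125) = 35700/757 ≈ 47.160
S = 1000/(35700/757) − 10 = 4000/357 in ≈ 11.204 in
Initial abstraction Ia = S/5 = (4000/357)/5 = 800/357 ≈ 2.241 in

S = 4000/357 in ≈ 11.204 in; Ia = 800/357 in ≈ 2.241 in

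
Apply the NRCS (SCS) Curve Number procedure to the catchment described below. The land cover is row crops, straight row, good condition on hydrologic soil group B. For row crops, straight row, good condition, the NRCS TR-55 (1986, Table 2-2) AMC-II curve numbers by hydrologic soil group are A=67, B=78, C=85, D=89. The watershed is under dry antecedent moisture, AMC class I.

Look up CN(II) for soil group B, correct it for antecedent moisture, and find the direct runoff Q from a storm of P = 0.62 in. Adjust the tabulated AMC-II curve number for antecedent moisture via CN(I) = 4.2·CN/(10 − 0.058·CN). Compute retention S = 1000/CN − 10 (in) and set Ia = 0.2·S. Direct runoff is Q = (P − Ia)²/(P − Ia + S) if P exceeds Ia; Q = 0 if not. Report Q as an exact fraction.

Q = 0 in ≈ 0.000 in

NRCS table: row crops, straight row, good condition, soil group B → CN(II) = 78
Dry (AMC I): CN(I) = 4.2·78/(10 − 0.058·78) = (1638/5)/(1369/250) = 81900/1369 ≈ 59.825
Retention S: 1000/CN − 10 with CN=59.825 → S = 5500/819 ≈ 6.716 in
Initial abstraction Ia = S/5 = (5500/819)/5 = 1100/819 ≈ 1.343 in
P = 0.620 ≤ Ia = 1.343 in: entire storm abstracted, Q = 0.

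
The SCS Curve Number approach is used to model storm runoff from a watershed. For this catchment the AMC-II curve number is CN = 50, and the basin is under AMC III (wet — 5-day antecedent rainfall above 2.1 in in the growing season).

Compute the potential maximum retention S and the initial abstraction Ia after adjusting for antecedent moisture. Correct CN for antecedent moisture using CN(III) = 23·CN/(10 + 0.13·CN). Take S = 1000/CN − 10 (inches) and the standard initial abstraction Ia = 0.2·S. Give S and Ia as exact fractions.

CN(III) from CN(II)=50: (23·50)/(10 + 0.13·50) = 2300/33 ≈ 69.697
Retention S: 1000/CN − 10 with CN=69.697 → S = 100/23 ≈ 4.348 in
Ia = 0.2S: 0.2·4.348 = 0.870 in (exactly 20/23)

S = 100/23 in ≈ 4.348 in; Ia = 20/23 in ≈ 0.870 in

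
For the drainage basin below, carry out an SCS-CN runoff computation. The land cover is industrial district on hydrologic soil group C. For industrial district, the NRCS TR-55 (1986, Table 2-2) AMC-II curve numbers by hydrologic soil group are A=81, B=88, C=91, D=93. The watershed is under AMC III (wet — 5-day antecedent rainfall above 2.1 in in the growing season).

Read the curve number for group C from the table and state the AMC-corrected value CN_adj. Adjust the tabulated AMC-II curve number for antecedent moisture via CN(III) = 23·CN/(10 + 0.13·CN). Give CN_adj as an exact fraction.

NRCS table: industrial district, soil group C → CN(II) = 91
Adjust CN=91 to AMC III: 23·91/(10 + 0.13·91) → 2093 ÷ (2183/100) = 209300/2183 ≈ 95.877

CN_adj = 209300/2183 ≈ 95.877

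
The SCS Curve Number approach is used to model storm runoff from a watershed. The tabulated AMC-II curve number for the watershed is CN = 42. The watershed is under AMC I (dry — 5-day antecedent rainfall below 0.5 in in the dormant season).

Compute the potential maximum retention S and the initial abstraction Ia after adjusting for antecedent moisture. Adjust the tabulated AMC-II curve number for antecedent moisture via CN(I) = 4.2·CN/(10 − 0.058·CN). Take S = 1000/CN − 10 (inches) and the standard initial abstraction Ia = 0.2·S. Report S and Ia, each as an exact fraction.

Adjust CN=42 to AMC I: 4.2·42/(10 − 0.058·42) → (882/5) ÷ (1891/250) = 44100/1891 ≈ 23.321
Retention S: 1000/CN − 10 with CN=23.321 → S = 14500/441 ≈ 32.880 in
Initial abstraction Ia = S/5 = (14500/441)/5 = 2900/441 ≈ 6.576 in

S = 14500/441 in ≈ 32.880 in; Ia = 2900/441 in ≈ 6.576 in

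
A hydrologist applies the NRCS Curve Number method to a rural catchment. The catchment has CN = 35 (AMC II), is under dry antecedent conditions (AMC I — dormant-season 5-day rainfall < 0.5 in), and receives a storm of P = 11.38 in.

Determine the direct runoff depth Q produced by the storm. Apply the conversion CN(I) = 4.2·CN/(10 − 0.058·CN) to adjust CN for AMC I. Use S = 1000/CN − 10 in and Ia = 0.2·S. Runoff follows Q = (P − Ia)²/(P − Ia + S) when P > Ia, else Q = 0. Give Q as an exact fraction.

CN(I) from CN(II)=35: (4.2·35)/(10 − 0.058·35) = 14700/797 ≈ 18.444
S = 1000/(14700/797) − 10 = 6500/147 in ≈ 44.218 in
Ia = 0.2·(6500/147) = 1300/147 in ≈ 8.844 in
Since P=11.380 > Ia=8.844: effective rainfall P−Ia = 18643/7350 in
Q = (18643/7350)²/((18643/7350) + 6500/147) = (347561449/54022500)/(343643/7350) = 347561449/2525776050 in ≈ 0.138 in

Q = 347561449/2525776050 in ≈ 0.138 in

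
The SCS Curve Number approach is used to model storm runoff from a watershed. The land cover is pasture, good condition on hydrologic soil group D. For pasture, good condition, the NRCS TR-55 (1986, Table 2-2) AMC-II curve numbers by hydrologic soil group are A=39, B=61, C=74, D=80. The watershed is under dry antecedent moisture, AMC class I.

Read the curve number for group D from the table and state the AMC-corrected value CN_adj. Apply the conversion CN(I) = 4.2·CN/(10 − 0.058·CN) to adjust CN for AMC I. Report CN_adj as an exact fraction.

CN_adj = 4200/67 ≈ 62.687

NRCS table: pasture, good condition, soil group D → CN(II) = 80
CN(I) from CN(II)=80: (4.2·80)/(10 − 0.058·80) = 4200/67 ≈ 62.687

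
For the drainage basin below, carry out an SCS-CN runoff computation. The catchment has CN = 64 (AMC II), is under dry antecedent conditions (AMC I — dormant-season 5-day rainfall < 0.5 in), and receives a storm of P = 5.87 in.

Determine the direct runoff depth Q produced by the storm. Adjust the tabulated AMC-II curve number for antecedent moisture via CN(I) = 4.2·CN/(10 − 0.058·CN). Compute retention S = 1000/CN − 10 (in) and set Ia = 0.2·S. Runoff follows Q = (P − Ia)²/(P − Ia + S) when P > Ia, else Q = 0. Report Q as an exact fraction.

Q = 1247689/2031575 in ≈ 0.614 in

CN(I) from CN(II)=64: (4.2·64)/(10 − 0.058·64) = 5600/131 ≈ 42.748
Retention S: 1000/CN − 10 with CN=42.748 → S = 375/28 ≈ 13.393 in
Initial abstraction Ia = S/5 = (375/28)/5 = 75/28 ≈ 2.679 in
P − Ia = 5.870 − 2.679 = 1117/350 ≈ 3.191 in (> 0, runoff occurs)
Q = (1117/350)²/((1117/350) + 375/28) = (1247689/122500)/(11609/700) = 1247689/2031575 in ≈ 0.614 in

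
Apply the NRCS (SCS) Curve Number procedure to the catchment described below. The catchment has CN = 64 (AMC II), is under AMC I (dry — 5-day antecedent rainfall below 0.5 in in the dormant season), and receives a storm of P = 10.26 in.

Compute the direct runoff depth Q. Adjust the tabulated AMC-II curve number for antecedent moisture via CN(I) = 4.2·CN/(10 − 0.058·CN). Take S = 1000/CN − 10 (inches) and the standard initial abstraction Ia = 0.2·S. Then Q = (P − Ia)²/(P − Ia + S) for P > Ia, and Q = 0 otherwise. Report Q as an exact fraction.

CN(I) from CN(II)=64: (4.2·64)/(10 − 0.058·64) = 5600/131 ≈ 42.748
Max retention: S = 1000/(5600/131) − 10 = 375/28 in (≈ 13.393 in)
Ia = 0.2S: 0.2·13.393 = 2.679 in (exactly 75/28)
Excess rainfall: 10.260 − 2.679 = 7.581 in; P > Ia so Q > 0
Runoff Q = (P−Ia)²/(P−Ia+S) = (7.581)²/(7.581+13.393) = 9388083/3425800 ≈ 2.740 in

Q = 9388083/3425800 in ≈ 2.740 in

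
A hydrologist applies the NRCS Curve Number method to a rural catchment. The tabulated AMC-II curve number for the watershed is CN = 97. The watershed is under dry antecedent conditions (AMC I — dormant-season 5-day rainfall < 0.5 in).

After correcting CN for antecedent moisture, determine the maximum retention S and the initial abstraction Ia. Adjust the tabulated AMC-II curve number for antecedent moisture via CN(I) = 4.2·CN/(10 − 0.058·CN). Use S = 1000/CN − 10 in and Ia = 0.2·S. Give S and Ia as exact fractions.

Adjust CN=97 to AMC I: 4.2·97/(10 − 0.058·97) → (2037/5) ÷ (2187/500) = 67900/729 ≈ 93.141
Max retention: S = 1000/(67900/729) − 10 = 500/679 in (≈ 0.736 in)
Initial abstraction Ia = S/5 = (500/679)/5 = 100/679 ≈ 0.147 in

S = 500/679 in ≈ 0.736 in; Ia = 100/679 in ≈ 0.147 in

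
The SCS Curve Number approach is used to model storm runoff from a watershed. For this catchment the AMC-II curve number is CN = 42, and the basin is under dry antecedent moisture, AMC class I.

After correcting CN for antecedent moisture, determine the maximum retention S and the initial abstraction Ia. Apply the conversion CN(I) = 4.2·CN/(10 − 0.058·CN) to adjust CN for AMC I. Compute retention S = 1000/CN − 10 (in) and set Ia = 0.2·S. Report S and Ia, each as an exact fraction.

S = 14500/441 in ≈ 32.880 in; Ia = 2900/441 in ≈ 6.576 in

Dry (AMC I): CN(I) = 4.2·42/(10 − 0.058·42) = (882/5)/(1891/250) = 44100/1891 ≈ 23.321
S = 1000/(44100/1891) − 10 = 14500/441 in ≈ 32.880 in
Ia = 0.2·(14500/441) = 2900/441 in ≈ 6.576 in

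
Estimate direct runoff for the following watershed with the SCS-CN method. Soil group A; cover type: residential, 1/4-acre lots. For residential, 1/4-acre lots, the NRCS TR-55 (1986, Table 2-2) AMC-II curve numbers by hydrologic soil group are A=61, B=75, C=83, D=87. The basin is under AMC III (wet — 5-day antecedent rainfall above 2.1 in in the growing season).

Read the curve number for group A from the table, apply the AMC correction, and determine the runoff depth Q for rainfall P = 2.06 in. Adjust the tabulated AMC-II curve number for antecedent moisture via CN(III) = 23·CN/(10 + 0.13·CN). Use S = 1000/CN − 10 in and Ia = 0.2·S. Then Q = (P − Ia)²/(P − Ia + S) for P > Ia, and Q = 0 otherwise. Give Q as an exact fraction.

Q = 11132149081/21080706350 in ≈ 0.528 in

NRCS table: residential, 1/4-acre lots, soil group A → CN(II) = 61
Wet (AMC III): CN(III) = 23·61/(10 + 0.13·61) = 1403/(1793/100) = 140300/1793 ≈ 78.249
Max retention: S = 1000/(140300/1793) − 10 = 3900/1403 in (≈ 2.780 in)
Initial abstraction Ia = S/5 = (3900/1403)/5 = 780/1403 ≈ 0.556 in
P − Ia = 2.060 − 0.556 = 105509/70150 ≈ 1.504 in (> 0, runoff occurs)
Runoff Q = (P−Ia)²/(P−Ia+S) = (1.504)²/(1.504+2.780) = 11132149081/21080706350 ≈ 0.528 in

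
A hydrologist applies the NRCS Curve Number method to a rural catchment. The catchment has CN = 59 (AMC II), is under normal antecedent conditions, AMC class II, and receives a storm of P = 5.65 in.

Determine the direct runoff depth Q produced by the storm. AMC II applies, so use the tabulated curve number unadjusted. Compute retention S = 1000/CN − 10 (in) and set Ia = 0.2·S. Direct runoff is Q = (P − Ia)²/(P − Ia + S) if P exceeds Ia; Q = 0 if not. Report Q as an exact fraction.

Q = 25270729/15607860 in ≈ 1.619 in

Average conditions: CN = 59 (no AMC adjustment).
S = 1000/59 − 10 = 410/59 in ≈ 6.949 in
Initial abstraction Ia = S/5 = (410/59)/5 = 82/59 ≈ 1.390 in
Excess rainfall: 5.650 − 1.390 = 4.260 in; P > Ia so Q > 0
Runoff Q = (P−Ia)²/(P−Ia+S) = (4.260)²/(4.260+6.949) = 25270729/15607860 ≈ 1.619 in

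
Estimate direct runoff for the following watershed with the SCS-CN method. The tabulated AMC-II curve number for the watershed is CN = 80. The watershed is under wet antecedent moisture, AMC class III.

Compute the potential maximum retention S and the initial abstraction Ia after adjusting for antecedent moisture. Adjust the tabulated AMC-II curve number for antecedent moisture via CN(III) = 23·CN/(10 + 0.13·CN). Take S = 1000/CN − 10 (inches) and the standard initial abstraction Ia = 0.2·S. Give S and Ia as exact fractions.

S = 25/23 in ≈ 1.087 in; Ia = 5/23 in ≈ 0.217 in

CN(III) from CN(II)=80: (23·80)/(10 + 0.13·80) = 4600/51 ≈ 90.196
S = 1000/(4600/51) − 10 = 25/23 in ≈ 1.087 in
Ia = 0.2·(25/23) = 5/23 in ≈ 0.217 in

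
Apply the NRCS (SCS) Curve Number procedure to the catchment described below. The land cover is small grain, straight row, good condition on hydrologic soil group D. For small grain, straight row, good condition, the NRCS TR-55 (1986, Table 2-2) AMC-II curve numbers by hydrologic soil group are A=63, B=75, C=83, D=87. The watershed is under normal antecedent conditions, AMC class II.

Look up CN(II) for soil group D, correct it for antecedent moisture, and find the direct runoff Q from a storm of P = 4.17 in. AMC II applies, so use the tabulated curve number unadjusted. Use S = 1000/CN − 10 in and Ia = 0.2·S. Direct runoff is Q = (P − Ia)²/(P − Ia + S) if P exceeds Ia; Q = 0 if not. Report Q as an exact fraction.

Q = 1134275041/406107300 in ≈ 2.793 in

NRCS table: small grain, straight row, good condition, soil group D → CN(II) = 87
CN(II) = 87; AMC II needs no correction.
Retention S: 1000/CN − 10 with CN=87.000 → S = 130/87 ≈ 1.494 in
Initial abstraction Ia = S/5 = (130/87)/5 = 26/87 ≈ 0.299 in
P − Ia = 4.170 − 0.299 = 33679/8700 ≈ 3.871 in (> 0, runoff occurs)
Q = (33679/8700)²/((33679/8700) + 130/87) = (1134275041/75690000)/(46679/8700) = 1134275041/406107300 in ≈ 2.793 in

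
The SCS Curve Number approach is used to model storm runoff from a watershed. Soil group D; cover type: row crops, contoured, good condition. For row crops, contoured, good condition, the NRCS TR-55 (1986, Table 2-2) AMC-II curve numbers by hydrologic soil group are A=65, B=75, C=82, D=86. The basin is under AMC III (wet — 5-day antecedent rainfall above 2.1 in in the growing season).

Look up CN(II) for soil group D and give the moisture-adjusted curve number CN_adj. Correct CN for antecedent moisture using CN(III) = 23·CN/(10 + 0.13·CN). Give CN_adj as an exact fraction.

CN_adj = 98900/1059 ≈ 93.390

NRCS table: row crops, contoured, good condition, soil group D → CN(II) = 86
Adjust CN=86 to AMC III: 23·86/(10 + 0.13·86) → 1978 ÷ (1059/50) = 98900/1059 ≈ 93.390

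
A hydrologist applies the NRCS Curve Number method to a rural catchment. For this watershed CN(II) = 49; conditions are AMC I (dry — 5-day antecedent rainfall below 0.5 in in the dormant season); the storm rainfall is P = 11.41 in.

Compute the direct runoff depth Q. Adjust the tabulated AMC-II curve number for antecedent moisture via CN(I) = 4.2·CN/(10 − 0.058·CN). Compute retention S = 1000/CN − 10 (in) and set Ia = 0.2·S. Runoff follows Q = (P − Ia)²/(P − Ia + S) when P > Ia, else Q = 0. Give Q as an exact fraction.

Dry (AMC I): CN(I) = 4.2·49/(10 − 0.058·49) = (1029/5)/(3579/500) = 34300/1193 ≈ 28.751
S = 1000/(34300/1193) − 10 = 8500/343 in ≈ 24.781 in
Ia = 0.2·(8500/343) = 1700/343 in ≈ 4.956 in
P − Ia = 11.410 − 4.956 = 221363/34300 ≈ 6.454 in (> 0, runoff occurs)
Q: (221363/34300)² ÷ (1071363/34300) = 49001577769/36747750900 in (≈ 1.333 in)

Q = 49001577769/36747750900 in ≈ 1.333 in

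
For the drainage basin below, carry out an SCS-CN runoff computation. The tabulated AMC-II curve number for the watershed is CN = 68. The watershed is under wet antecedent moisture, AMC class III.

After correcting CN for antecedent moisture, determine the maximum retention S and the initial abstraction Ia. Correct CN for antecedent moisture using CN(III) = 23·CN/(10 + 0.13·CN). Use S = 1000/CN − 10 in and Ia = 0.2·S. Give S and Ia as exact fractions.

S = 800/391 in ≈ 2.046 in; Ia = 160/391 in ≈ 0.409 in

CN(III) from CN(II)=68: (23·68)/(10 + 0.13·68) = 39100/471 ≈ 83.015
Retention S: 1000/CN − 10 with CN=83.015 → S = 800/391 ≈ 2.046 in
Initial abstraction Ia = S/5 = (800/391)/5 = 160/391 ≈ 0.409 in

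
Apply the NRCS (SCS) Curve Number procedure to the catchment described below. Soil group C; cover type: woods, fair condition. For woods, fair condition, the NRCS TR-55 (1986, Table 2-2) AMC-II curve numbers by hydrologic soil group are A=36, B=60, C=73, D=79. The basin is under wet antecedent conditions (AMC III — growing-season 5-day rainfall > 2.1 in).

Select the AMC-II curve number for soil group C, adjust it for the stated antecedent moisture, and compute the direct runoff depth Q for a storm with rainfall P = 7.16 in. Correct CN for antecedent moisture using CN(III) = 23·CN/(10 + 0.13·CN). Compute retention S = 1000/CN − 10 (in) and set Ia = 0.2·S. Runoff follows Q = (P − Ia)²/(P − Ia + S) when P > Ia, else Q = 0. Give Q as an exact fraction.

NRCS table: woods, fair condition, soil group C → CN(II) = 73
Wet (AMC III): CN(III) = 23·73/(10 + 0.13·73) = 1679/(1949/100) = 167900/1949 ≈ 86.147
Retention S: 1000/CN − 10 with CN=86.147 → S = 2700/1679 ≈ 1.608 in
Ia = 0.2S: 0.2·1.608 = 0.322 in (exactly 540/1679)
P − Ia = 7.160 − 0.322 = 287041/41975 ≈ 6.838 in (> 0, runoff occurs)
Q: (287041/41975)² ÷ (354541/41975) = 82392535681/14881858475 in (≈ 5.536 in)

Q = 82392535681/14881858475 in ≈ 5.536 in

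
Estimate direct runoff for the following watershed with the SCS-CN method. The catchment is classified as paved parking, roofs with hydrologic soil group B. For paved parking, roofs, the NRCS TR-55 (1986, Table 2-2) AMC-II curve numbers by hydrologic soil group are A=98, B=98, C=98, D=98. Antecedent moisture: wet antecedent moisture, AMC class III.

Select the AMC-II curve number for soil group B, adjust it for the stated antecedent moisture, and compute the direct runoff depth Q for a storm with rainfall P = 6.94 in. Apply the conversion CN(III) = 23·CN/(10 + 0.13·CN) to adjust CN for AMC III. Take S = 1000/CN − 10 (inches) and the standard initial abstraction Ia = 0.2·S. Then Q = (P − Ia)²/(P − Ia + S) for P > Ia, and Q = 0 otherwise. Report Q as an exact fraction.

Q = 152153824761/22262138150 in ≈ 6.835 in

NRCS table: paved parking, roofs, soil group B → CN(II) = 98
CN(III) from CN(II)=98: (23·98)/(10 + 0.13·98) = 112700/1137 ≈ 99.120
S = 1000/(112700/1137) − 10 = 100/1127 in ≈ 0.089 in
Ia = 0.2S: 0.2·0.089 = 0.018 in (exactly 20/1127)
P − Ia = 6.940 − 0.018 = 390069/56350 ≈ 6.922 in (> 0, runoff occurs)
Q: (390069/56350)² ÷ (395069/56350) = 152153824761/22262138150 in (≈ 6.835 in)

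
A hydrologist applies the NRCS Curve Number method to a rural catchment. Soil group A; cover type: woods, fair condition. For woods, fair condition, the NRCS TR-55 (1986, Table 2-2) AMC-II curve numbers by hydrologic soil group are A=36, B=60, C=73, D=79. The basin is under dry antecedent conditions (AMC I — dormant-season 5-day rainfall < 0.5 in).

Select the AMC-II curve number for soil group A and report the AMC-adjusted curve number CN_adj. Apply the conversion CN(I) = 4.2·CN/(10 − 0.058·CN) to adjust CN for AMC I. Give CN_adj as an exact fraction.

CN_adj = 18900/989 ≈ 19.110

NRCS table: woods, fair condition, soil group A → CN(II) = 36
Adjust CN=36 to AMC I: 4.2·36/(10 − 0.058·36) → (756/5) ÷ (989/125) = 18900/989 ≈ 19.110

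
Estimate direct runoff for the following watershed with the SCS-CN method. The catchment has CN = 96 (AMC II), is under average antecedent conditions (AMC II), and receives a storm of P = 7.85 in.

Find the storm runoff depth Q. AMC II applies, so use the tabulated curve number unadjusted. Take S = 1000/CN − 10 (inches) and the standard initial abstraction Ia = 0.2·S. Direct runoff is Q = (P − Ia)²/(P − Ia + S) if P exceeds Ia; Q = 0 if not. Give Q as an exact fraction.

CN(II) = 96; AMC II needs no correction.
Max retention: S = 1000/96 − 10 = 5/12 in (≈ 0.417 in)
Ia = 0.2·(5/12) = 1/12 in ≈ 0.083 in
Excess rainfall: 7.850 − 0.083 = 7.767 in; P > Ia so Q > 0
Q = (233/30)²/((233/30) + 5/12) = (54289/900)/(491/60) = 54289/7365 in ≈ 7.371 in

Q = 54289/7365 in ≈ 7.371 in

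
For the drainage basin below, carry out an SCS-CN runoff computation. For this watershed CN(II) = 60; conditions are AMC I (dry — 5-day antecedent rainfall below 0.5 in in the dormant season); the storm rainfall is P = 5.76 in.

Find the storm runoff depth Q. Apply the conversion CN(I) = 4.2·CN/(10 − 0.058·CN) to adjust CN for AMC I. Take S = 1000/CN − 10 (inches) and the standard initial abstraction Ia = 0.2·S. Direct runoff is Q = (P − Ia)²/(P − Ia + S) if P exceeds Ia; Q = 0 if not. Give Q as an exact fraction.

Q = 1036324/2861775 in ≈ 0.362 in

Adjust CN=60 to AMC I: 4.2·60/(10 − 0.058·60) → 252 ÷ (163/25) = 6300/163 ≈ 38.650
Max retention: S = 1000/(6300/163) − 10 = 1000/63 in (≈ 15.873 in)
Ia = 0.2·(1000/63) = 200/63 in ≈ 3.175 in
P − Ia = 5.760 − 3.175 = 4072/1575 ≈ 2.585 in (> 0, runoff occurs)
Runoff Q = (P−Ia)²/(P−Ia+S) = (2.585)²/(2.585+15.873) = 1036324/2861775 ≈ 0.362 in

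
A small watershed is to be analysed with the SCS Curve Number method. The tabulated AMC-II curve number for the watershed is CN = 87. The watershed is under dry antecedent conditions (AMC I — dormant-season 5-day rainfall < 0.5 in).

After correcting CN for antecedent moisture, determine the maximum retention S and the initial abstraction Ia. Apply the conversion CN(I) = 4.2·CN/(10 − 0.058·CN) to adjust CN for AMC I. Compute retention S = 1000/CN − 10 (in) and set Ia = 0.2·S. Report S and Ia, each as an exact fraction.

Dry (AMC I): CN(I) = 4.2·87/(10 − 0.058·87) = (1827/5)/(2477/500) = 182700/2477 ≈ 73.759
Max retention: S = 1000/(182700/2477) − 10 = 6500/1827 in (≈ 3.558 in)
Initial abstraction Ia = S/5 = (6500/1827)/5 = 1300/1827 ≈ 0.712 in

S = 6500/1827 in ≈ 3.558 in; Ia = 1300/1827 in ≈ 0.712 in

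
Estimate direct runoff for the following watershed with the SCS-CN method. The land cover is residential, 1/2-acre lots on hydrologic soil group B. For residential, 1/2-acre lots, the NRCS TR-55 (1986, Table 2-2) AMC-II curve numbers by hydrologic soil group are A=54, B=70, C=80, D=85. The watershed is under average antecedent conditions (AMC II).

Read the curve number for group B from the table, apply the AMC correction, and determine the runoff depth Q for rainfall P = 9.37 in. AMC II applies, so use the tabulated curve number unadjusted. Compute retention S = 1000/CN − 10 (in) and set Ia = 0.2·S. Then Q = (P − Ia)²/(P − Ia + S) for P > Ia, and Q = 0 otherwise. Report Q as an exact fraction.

Q = 35509681/6271300 in ≈ 5.662 in

NRCS table: residential, 1/2-acre lots, soil group B → CN(II) = 70
AMC II — tabulated CN = 70 applies directly.
Max retention: S = 1000/70 − 10 = 30/7 in (≈ 4.286 in)
Ia = 0.2·(30/7) = 6/7 in ≈ 0.857 in
Since P=9.370 > Ia=0.857: effective rainfall P−Ia = 5959/700 in
Q = (5959/700)²/((5959/700) + 30/7) = (35509681/490000)/(8959/700) = 35509681/6271300 in ≈ 5.662 in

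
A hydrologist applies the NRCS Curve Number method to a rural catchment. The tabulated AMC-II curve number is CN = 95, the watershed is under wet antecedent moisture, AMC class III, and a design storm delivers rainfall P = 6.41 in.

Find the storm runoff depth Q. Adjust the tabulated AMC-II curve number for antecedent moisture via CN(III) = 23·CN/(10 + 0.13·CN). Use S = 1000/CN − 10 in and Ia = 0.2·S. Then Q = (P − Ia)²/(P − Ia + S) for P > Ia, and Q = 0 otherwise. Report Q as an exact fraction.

CN(III) from CN(II)=95: (23·95)/(10 + 0.13·95) = 43700/447 ≈ 97.763
S = 1000/(43700/447) − 10 = 100/437 in ≈ 0.229 in
Ia = 0.2S: 0.2·0.229 = 0.046 in (exactly 20/437)
P − Ia = 6.410 − 0.046 = 278117/43700 ≈ 6.364 in (> 0, runoff occurs)
Q: (278117/43700)² ÷ (288117/43700) = 77349065689/12590712900 in (≈ 6.143 in)

Q = 77349065689/12590712900 in ≈ 6.143 in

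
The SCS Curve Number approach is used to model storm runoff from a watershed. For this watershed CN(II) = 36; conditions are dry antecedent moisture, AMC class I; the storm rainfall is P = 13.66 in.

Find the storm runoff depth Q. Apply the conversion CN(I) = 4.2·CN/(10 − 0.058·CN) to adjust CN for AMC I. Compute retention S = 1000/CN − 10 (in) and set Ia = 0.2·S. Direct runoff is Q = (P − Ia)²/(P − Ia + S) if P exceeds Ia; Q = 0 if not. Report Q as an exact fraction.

Adjust CN=36 to AMC I: 4.2·36/(10 − 0.058·36) → (756/5) ÷ (989/125) = 18900/989 ≈ 19.110
Max retention: S = 1000/(18900/989) − 10 = 8000/189 in (≈ 42.328 in)
Initial abstraction Ia = S/5 = (8000/189)/5 = 1600/189 ≈ 8.466 in
P − Ia = 13.660 − 8.466 = 49087/9450 ≈ 5.194 in (> 0, runoff occurs)
Runoff Q = (P−Ia)²/(P−Ia+S) = (5.194)²/(5.194+42.328) = 2409533569/4243872150 ≈ 0.568 in

Q = 2409533569/4243872150 in ≈ 0.568 in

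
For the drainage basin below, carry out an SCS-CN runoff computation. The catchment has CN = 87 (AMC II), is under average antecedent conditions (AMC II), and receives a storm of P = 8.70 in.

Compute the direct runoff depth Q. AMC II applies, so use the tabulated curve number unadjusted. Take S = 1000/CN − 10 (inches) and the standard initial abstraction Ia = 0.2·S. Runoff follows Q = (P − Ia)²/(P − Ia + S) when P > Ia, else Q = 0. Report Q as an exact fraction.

Q = 53421481/7489830 in ≈ 7.133 in

Average conditions: CN = 87 (no AMC adjustment).
Max retention: S = 1000/87 − 10 = 130/87 in (≈ 1.494 in)
Ia = 0.2·(130/87) = 26/87 in ≈ 0.299 in
Excess rainfall: 8.700 − 0.299 = 8.401 in; P > Ia so Q > 0
Q: (7309/870)² ÷ (8609/870) = 53421481/7489830 in (≈ 7.133 in)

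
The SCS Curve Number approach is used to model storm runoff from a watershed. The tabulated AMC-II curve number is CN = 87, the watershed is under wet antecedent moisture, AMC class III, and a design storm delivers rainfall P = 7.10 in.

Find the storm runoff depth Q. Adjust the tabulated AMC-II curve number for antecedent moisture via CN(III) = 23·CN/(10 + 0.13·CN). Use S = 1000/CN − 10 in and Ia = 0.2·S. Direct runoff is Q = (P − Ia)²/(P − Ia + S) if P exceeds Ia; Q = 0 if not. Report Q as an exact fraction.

Q = 19452159841/3050944710 in ≈ 6.376 in

Adjust CN=87 to AMC III: 23·87/(10 + 0.13·87) → 2001 ÷ (2131/100) = 200100/2131 ≈ 93.900
Max retention: S = 1000/(200100/2131) − 10 = 1300/2001 in (≈ 0.650 in)
Ia = 0.2S: 0.2·0.650 = 0.130 in (exactly 260/2001)
Since P=7.100 > Ia=0.130: effective rainfall P−Ia = 139471/20010 in
Q: (139471/20010)² ÷ (152471/20010) = 19452159841/3050944710 in (≈ 6.376 in)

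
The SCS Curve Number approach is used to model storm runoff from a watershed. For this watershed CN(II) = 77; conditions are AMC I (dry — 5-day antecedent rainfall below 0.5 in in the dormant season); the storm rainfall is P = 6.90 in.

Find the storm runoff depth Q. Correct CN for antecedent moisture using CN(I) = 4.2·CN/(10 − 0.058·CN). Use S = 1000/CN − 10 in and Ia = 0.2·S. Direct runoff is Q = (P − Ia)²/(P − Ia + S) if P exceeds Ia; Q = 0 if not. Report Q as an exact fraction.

Q = 341094623/143120670 in ≈ 2.383 in

Adjust CN=77 to AMC I: 4.2·77/(10 − 0.058·77) → (1617/5) ÷ (2767/500) = 161700/2767 ≈ 58.439
S = 1000/(161700/2767) − 10 = 11500/1617 in ≈ 7.112 in
Initial abstraction Ia = S/5 = (11500/1617)/5 = 2300/1617 ≈ 1.422 in
Since P=6.900 > Ia=1.422: effective rainfall P−Ia = 88573/16170 in
Runoff Q = (P−Ia)²/(P−Ia+S) = (5.478)²/(5.478+7.112) = 341094623/143120670 ≈ 2.383 in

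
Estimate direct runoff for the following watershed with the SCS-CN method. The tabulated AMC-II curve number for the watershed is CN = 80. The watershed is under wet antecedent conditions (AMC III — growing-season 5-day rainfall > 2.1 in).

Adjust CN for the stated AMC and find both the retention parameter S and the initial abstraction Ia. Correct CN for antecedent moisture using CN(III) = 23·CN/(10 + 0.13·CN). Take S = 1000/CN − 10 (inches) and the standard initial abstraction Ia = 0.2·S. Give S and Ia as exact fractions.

S = 25/23 in ≈ 1.087 in; Ia = 5/23 in ≈ 0.217 in

Wet (AMC III): CN(III) = 23·80/(10 + 0.13·80) = 1840/(102/5) = 4600/51 ≈ 90.196
Max retention: S = 1000/(4600/51) − 10 = 25/23 in (≈ 1.087 in)
Ia = 0.2·(25/23) = 5/23 in ≈ 0.217 in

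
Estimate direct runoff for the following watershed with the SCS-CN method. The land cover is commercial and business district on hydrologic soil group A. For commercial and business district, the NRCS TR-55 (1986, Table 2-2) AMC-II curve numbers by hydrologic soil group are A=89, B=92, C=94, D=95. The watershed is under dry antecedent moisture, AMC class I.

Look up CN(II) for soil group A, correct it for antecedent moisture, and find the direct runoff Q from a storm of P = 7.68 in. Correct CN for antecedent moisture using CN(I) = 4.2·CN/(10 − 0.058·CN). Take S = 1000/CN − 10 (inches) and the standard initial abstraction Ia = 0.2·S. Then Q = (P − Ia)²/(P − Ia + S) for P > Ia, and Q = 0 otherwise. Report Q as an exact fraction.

Q = 6861968569/1369182675 in ≈ 5.012 in

NRCS table: commercial and business district, soil group A → CN(II) = 89
Dry (AMC I): CN(I) = 4.2·89/(10 − 0.058·89) = (1869/5)/(2419/500) = 186900/2419 ≈ 77.263
S = 1000/(186900/2419) − 10 = 5500/1869 in ≈ 2.943 in
Initial abstraction Ia = S/5 = (5500/1869)/5 = 1100/1869 ≈ 0.589 in
Since P=7.680 > Ia=0.589: effective rainfall P−Ia = 331348/46725 in
Q = (331348/46725)²/((331348/46725) + 5500/1869) = (109791497104/2183225625)/(468848/46725) = 6861968569/1369182675 in ≈ 5.012 in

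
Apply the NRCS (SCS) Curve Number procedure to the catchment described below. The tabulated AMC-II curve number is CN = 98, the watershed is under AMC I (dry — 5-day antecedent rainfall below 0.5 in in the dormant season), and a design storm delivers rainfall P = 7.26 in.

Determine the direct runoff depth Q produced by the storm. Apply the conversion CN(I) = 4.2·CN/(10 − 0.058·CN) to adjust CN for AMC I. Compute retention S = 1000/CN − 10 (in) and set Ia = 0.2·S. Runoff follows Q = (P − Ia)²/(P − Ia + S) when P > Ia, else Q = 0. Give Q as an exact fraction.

Dry (AMC I): CN(I) = 4.2·98/(10 − 0.058·98) = (2058/5)/(1079/250) = 102900/1079 ≈ 95.366
S = 1000/(102900/1079) − 10 = 500/1029 in ≈ 0.486 in
Initial abstraction Ia = S/5 = (500/1029)/5 = 100/1029 ≈ 0.097 in
Since P=7.260 > Ia=0.097: effective rainfall P−Ia = 368527/51450 in
Q: (368527/51450)² ÷ (393527/51450) = 135812149729/20246964150 in (≈ 6.708 in)

Q = 135812149729/20246964150 in ≈ 6.708 in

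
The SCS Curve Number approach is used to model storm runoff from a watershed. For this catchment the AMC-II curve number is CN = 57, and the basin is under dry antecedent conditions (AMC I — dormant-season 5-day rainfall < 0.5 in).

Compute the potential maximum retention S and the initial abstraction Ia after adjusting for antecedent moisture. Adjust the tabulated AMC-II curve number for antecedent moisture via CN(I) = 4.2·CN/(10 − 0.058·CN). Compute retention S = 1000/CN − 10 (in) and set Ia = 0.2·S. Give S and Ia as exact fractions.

CN(I) from CN(II)=57: (4.2·57)/(10 − 0.058·57) = 119700/3347 ≈ 35.763
S = 1000/(119700/3347) − 10 = 21500/1197 in ≈ 17.962 in
Ia = 0.2·(21500/1197) = 4300/1197 in ≈ 3.592 in

S = 21500/1197 in ≈ 17.962 in; Ia = 4300/1197 in ≈ 3.592 in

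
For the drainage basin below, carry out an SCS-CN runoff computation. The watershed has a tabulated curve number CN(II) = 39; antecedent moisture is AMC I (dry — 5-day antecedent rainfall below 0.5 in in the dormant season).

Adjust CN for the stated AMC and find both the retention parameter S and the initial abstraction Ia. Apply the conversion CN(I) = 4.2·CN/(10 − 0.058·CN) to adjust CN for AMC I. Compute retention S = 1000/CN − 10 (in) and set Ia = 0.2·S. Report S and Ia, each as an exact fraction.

S = 30500/819 in ≈ 37.241 in; Ia = 6100/819 in ≈ 7.448 in

Adjust CN=39 to AMC I: 4.2·39/(10 − 0.058·39) → (819/5) ÷ (3869/500) = 81900/3869 ≈ 21.168
S = 1000/(81900/3869) − 10 = 30500/819 in ≈ 37.241 in
Ia = 0.2·(30500/819) = 6100/819 in ≈ 7.448 in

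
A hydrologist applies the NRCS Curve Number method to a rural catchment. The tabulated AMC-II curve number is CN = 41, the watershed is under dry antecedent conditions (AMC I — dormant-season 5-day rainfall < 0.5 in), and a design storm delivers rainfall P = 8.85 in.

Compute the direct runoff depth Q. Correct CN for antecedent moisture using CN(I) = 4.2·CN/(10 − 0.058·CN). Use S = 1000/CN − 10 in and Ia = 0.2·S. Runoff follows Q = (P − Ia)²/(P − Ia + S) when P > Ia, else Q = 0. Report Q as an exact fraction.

CN(I) from CN(II)=41: (4.2·41)/(10 − 0.058·41) = 86100/3811 ≈ 22.592
Retention S: 1000/CN − 10 with CN=22.592 → S = 29500/861 ≈ 34.262 in
Ia = 0.2·(29500/861) = 5900/861 in ≈ 6.852 in
P − Ia = 8.850 − 6.852 = 34397/17220 ≈ 1.998 in (> 0, runoff occurs)
Q = (34397/17220)²/((34397/17220) + 29500/861) = (1183153609/296528400)/(624397/17220) = 20053451/182239260 in ≈ 0.110 in

Q = 20053451/182239260 in ≈ 0.110 in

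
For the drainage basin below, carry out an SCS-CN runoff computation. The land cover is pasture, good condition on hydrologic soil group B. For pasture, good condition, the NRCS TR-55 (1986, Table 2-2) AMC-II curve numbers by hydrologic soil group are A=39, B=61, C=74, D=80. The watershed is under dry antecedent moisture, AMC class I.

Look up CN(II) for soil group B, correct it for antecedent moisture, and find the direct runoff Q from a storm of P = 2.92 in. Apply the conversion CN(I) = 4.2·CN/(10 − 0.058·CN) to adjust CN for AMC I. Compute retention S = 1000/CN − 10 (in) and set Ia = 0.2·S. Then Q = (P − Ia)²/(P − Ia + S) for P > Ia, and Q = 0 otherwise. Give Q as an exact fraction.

Q = 0 in ≈ 0.000 in

NRCS table: pasture, good condition, soil group B → CN(II) = 61
Adjust CN=61 to AMC I: 4.2·61/(10 − 0.058·61) → (1281/5) ÷ (3231/500) = 42700/1077 ≈ 39.647
Max retention: S = 1000/(42700/1077) − 10 = 6500/427 in (≈ 15.222 in)
Initial abstraction Ia = S/5 = (6500/427)/5 = 1300/427 ≈ 3.044 in
P = 2.920 ≤ Ia = 3.044 in: entire storm abstracted, Q = 0.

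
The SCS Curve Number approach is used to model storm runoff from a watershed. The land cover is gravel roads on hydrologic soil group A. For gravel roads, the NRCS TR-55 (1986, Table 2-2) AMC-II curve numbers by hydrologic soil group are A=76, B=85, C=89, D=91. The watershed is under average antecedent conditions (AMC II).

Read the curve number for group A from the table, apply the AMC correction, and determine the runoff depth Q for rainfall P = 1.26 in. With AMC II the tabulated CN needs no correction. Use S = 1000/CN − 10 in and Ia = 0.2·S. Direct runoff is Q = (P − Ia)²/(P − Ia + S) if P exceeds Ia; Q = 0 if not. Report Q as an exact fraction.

NRCS table: gravel roads, soil group A → CN(II) = 76
Average conditions: CN = 76 (no AMC adjustment).
Retention S: 1000/CN − 10 with CN=76.000 → S = 60/19 ≈ 3.158 in
Initial abstraction Ia = S/5 = (60/19)/5 = 12/19 ≈ 0.632 in
P − Ia = 1.260 − 0.632 = 597/950 ≈ 0.628 in (> 0, runoff occurs)
Q = (597/950)²/((597/950) + 60/19) = (356409/902500)/(3597/950) = 118803/1139050 in ≈ 0.104 in

Q = 118803/1139050 in ≈ 0.104 in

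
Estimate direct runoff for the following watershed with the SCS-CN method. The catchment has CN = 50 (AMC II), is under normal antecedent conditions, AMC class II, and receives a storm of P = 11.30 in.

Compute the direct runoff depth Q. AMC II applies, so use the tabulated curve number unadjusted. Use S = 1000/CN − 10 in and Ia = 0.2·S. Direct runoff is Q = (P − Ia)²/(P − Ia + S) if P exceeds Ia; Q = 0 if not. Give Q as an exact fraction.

CN(II) = 50; AMC II needs no correction.
Retention S: 1000/CN − 10 with CN=50.000 → S = 10 ≈ 10.000 in
Initial abstraction Ia = S/5 = 10/5 = 2 ≈ 2.000 in
Since P=11.300 > Ia=2.000: effective rainfall P−Ia = 93/10 in
Q = (93/10)²/((93/10) + 10) = (8649/100)/(193/10) = 8649/1930 in ≈ 4.481 in

Q = 8649/1930 in ≈ 4.481 in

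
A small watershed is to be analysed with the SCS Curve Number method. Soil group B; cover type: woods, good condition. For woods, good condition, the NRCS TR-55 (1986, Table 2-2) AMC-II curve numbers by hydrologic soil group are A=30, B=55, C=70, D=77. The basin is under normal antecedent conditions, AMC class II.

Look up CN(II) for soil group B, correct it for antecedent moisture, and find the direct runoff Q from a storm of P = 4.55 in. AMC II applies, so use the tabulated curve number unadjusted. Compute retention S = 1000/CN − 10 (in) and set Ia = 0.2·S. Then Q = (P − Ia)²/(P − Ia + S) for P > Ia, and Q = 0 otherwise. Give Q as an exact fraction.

NRCS table: woods, good condition, soil group B → CN(II) = 55
AMC II — tabulated CN = 55 applies directly.
S = 1000/55 − 10 = 90/11 in ≈ 8.182 in
Initial abstraction Ia = S/5 = (90/11)/5 = 18/11 ≈ 1.636 in
P − Ia = 4.550 − 1.636 = 641/220 ≈ 2.914 in (> 0, runoff occurs)
Runoff Q = (P−Ia)²/(P−Ia+S) = (2.914)²/(2.914+8.182) = 410881/537020 ≈ 0.765 in

Q = 410881/537020 in ≈ 0.765 in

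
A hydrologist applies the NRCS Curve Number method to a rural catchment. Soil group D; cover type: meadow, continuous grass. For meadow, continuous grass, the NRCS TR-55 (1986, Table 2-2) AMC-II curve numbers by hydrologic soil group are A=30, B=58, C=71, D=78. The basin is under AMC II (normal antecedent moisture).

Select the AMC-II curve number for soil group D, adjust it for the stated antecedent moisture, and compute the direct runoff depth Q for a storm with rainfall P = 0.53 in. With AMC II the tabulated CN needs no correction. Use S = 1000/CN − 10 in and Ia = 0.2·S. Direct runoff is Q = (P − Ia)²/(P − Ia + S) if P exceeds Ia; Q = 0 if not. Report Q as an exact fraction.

Q = 0 in ≈ 0.000 in

NRCS table: meadow, continuous grass, soil group D → CN(II) = 78
AMC II — tabulated CN = 78 applies directly.
Retention S: 1000/CN − 10 with CN=78.000 → S = 110/39 ≈ 2.821 in
Initial abstraction Ia = S/5 = (110/39)/5 = 22/39 ≈ 0.564 in
P = 0.530 ≤ Ia = 0.564 in: entire storm abstracted, Q = 0.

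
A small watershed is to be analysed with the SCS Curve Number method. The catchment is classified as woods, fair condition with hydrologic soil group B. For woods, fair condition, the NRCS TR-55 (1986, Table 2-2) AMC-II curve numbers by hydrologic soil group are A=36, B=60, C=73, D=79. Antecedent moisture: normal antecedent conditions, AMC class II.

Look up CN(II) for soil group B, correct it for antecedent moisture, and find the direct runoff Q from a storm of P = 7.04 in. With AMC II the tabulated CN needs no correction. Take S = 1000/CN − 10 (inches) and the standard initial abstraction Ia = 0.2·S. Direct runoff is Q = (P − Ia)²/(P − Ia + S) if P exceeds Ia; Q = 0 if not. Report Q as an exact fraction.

NRCS table: woods, fair condition, soil group B → CN(II) = 60
CN(II) = 60; AMC II needs no correction.
S = 1000/60 − 10 = 20/3 in ≈ 6.667 in
Ia = 0.2·(20/3) = 4/3 in ≈ 1.333 in
Excess rainfall: 7.040 − 1.333 = 5.707 in; P > Ia so Q > 0
Q = (428/75)²/((428/75) + 20/3) = (183184/5625)/(928/75) = 11449/4350 in ≈ 2.632 in

Q = 11449/4350 in ≈ 2.632 in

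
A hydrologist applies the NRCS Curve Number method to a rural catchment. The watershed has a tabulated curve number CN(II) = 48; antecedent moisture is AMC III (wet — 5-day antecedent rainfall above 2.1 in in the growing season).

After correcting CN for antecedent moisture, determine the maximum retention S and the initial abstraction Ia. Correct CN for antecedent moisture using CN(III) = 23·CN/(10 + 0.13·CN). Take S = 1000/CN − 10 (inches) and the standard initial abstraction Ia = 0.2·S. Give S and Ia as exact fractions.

S = 325/69 in ≈ 4.710 in; Ia = 65/69 in ≈ 0.942 in

CN(III) from CN(II)=48: (23·48)/(10 + 0.13·48) = 13800/203 ≈ 67.980
Max retention: S = 1000/(13800/203) − 10 = 325/69 in (≈ 4.710 in)
Ia = 0.2·(325/69) = 65/69 in ≈ 0.942 in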